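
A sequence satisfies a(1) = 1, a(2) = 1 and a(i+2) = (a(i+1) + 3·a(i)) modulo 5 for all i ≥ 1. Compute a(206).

a(1) = 1; a(2) = 1; a(3) = 4; a(4) = 2; a(5) = 4; a(6) = 0; a(7) = 2; a(8) = 2; a(9) = 3; a(10) = 4; a(11) = 3; a(12) = 0; a(13) = 4; a(14) = 4; a(15) = 1; a(16) = 3; a(17) = 1; a(18) = 0; a(19) = 3; a(20) = 3; a(21) = 2; a(22) = 1; a(23) = 2; a(24) = 0; a(25) = 1; a(26) = 1.
The sequence repeats with period 24.
So a(206) = a(1 + ((206-1) mod 24)) = a(14) = 4.

4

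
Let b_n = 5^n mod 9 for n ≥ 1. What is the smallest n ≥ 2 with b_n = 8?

We have b_1 = 5,  b_2 = 7,  b_3 = 8,  b_4 = 4,  b_5 = 2,  b_6 = 1,  b_7 = 5.
Since b_7 = b_1 = 5, the sequence is periodic with period 6.
The value 8 first appears (with n ≥ 2) at b_3.

3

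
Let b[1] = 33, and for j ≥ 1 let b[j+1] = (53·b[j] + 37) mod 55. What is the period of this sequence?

20

We have b[1] = 33; b[2] = 26; b[3] = 40; b[4] = 12; b[5] = 13; b[6] = 11; b[7] = 15; b[8] = 7; b[9] = 23; b[10] = 46; b[11] = 0; b[12] = 37; b[13] = 18; b[14] = 1; b[15] = 35; b[16] = 22; b[17] = 48; b[18] = 51; b[19] = 45; b[20] = 2; b[21] = 33.
Since b[21] = b[1] = 33, the sequence is periodic with period 20.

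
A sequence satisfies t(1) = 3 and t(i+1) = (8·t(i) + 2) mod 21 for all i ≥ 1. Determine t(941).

0

Computing terms: t(1) = 3; t(2) = 5; t(3) = 0; t(4) = 2; t(5) = 18; t(6) = 20; t(7) = 15; t(8) = 17; t(9) = 12; t(10) = 14; t(11) = 9; t(12) = 11; t(13) = 6; t(14) = 8; t(15) = 3.
The sequence repeats with period 14.
(941 - 1) mod 14 = 2, so t(941) = t(3) = 0.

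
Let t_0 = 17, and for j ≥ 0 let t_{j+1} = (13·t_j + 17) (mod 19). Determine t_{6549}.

Listing terms: t_0 = 17, t_1 = 10, t_2 = 14, t_3 = 9, t_4 = 1, t_5 = 11, t_6 = 8, t_7 = 7, t_8 = 13, t_9 = 15, t_{10} = 3, t_{11} = 18, t_{12} = 4, t_{13} = 12, t_{14} = 2, t_{15} = 5, t_{16} = 6, t_{17} = 0, t_{18} = 17.
The sequence repeats with period 18.
(6549 - 0) mod 18 = 15, so t_{6549} = t_{15} = 5.

5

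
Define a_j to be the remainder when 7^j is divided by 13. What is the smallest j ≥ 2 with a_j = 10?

a_1 = 7; a_2 = 10; a_3 = 5; a_4 = 9; a_5 = 11; a_6 = 12; a_7 = 6; a_8 = 3; a_9 = 8; a_{10} = 4; a_{11} = 2; a_{12} = 1; a_{13} = 7.
Since a_{13} = a_1 = 7, the sequence is periodic with period 12.
The value 10 first appears (with j ≥ 2) at a_2.

2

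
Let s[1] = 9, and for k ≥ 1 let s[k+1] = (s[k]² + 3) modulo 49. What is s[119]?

We have s[1] = 9,  s[2] = 35,  s[3] = 3,  s[4] = 12,  s[5] = 0,  s[6] = 3.
Since s[6] = s[3] = 3, the sequence is eventually periodic: after a pre-period of length 2 it cycles with period 3.
For k ≥ 3, s[k] depends only on (k - 3) mod 3. (119 - 3) mod 3 = 2, so s[119] = s[5] = 0.

0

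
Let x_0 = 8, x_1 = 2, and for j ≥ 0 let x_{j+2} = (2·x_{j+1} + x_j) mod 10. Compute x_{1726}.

x_0 = 8, x_1 = 2, x_2 = 2, x_3 = 6, x_4 = 4, x_5 = 4, x_6 = 2, x_7 = 8, x_8 = 8, x_9 = 4, x_{10} = 6, x_{11} = 6, x_{12} = 8, x_{13} = 2.
Since (x_{12}, x_{13}) = (x_0, x_1) = (8, 2) (two consecutive terms determine the rest), the sequence is periodic with period 12.
So x_{1726} = x_{0 + ((1726-0) mod 12)} = x_{10} = 6.

6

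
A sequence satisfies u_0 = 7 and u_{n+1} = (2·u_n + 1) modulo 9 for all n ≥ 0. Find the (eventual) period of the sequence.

Computing terms: u_0 = 7; u_1 = 6; u_2 = 4; u_3 = 0; u_4 = 1; u_5 = 3; u_6 = 7.
Since u_6 = u_0 = 7, the sequence is periodic with period 6.

6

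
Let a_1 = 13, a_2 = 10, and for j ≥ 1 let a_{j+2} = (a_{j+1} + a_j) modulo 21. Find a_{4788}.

Computing terms: a_1 = 13; a_2 = 10; a_3 = 2; a_4 = 12; a_5 = 14; a_6 = 5; a_7 = 19; a_8 = 3; a_9 = 1; a_{10} = 4; a_{11} = 5; a_{12} = 9; a_{13} = 14; a_{14} = 2; a_{15} = 16; a_{16} = 18; a_{17} = 13; a_{18} = 10.
Since (a_{17}, a_{18}) = (a_1, a_2) = (13, 10) (two consecutive terms determine the rest), the sequence is periodic with period 16.
(4788 - 1) mod 16 = 3, so a_{4788} = a_4 = 12.

12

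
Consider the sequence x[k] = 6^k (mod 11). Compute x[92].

3

Listing terms: x[0] = 1; x[1] = 6; x[2] = 3; x[3] = 7; x[4] = 9; x[5] = 10; x[6] = 5; x[7] = 8; x[8] = 4; x[9] = 2; x[10] = 1.
The sequence repeats with period 10.
(92 - 0) mod 10 = 2, so x[92] = x[2] = 3.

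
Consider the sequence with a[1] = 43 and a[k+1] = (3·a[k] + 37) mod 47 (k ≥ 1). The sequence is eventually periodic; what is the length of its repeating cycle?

23

We have a[1] = 43; a[2] = 25; a[3] = 18; a[4] = 44; a[5] = 28; a[6] = 27; a[7] = 24; a[8] = 15; a[9] = 35; a[10] = 1; a[11] = 40; a[12] = 16; a[13] = 38; a[14] = 10; a[15] = 20; a[16] = 3; a[17] = 46; a[18] = 34; a[19] = 45; a[20] = 31; a[21] = 36; a[22] = 4; a[23] = 2; a[24] = 43.
Since a[24] = a[1] = 43, the sequence is periodic with period 23.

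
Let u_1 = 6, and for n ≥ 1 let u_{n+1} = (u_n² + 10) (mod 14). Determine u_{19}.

We have u_1 = 6; u_2 = 4; u_3 = 12; u_4 = 0; u_5 = 10; u_6 = 12.
Since u_6 = u_3 = 12, the sequence is eventually periodic: after a pre-period of length 2 it cycles with period 3.
For n ≥ 3, u_n depends only on (n - 3) mod 3. (19 - 3) mod 3 = 1, so u_{19} = u_4 = 0.

0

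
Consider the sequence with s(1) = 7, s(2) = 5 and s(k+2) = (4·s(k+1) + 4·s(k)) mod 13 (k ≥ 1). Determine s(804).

3

s(1) = 7,  s(2) = 5,  s(3) = 9,  s(4) = 4,  s(5) = 0,  s(6) = 3,  s(7) = 12,  s(8) = 8,  s(9) = 2,  s(10) = 1,  s(11) = 12,  s(12) = 0,  s(13) = 9,  s(14) = 10,  s(15) = 11,  s(16) = 6,  s(17) = 3,  s(18) = 10,  s(19) = 0,  s(20) = 1,  s(21) = 4,  s(22) = 7,  s(23) = 5.
The sequence repeats with period 21.
(804 - 1) mod 21 = 5, so s(804) = s(6) = 3.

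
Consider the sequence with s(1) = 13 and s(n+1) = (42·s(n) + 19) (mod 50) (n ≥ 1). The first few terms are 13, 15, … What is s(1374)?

5

Listing terms: s(1) = 13,  s(2) = 15,  s(3) = 49,  s(4) = 27,  s(5) = 3,  s(6) = 45,  s(7) = 9,  s(8) = 47,  s(9) = 43,  s(10) = 25,  s(11) = 19,  s(12) = 17,  s(13) = 33,  s(14) = 5,  s(15) = 29,  s(16) = 37,  s(17) = 23,  s(18) = 35,  s(19) = 39,  s(20) = 7,  s(21) = 13.
Since s(21) = s(1) = 13, the sequence is periodic with period 20.
(1374 - 1) mod 20 = 13, so s(1374) = s(14) = 5.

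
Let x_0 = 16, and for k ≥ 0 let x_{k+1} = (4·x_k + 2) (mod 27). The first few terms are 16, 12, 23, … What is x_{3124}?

Listing terms: x_0 = 16, x_1 = 12, x_2 = 23, x_3 = 13, x_4 = 0, x_5 = 2, x_6 = 10, x_7 = 15, x_8 = 8, x_9 = 7, x_{10} = 3, x_{11} = 14, x_{12} = 4, x_{13} = 18, x_{14} = 20, x_{15} = 1, x_{16} = 6, x_{17} = 26, x_{18} = 25, x_{19} = 21, x_{20} = 5, x_{21} = 22, x_{22} = 9, x_{23} = 11, x_{24} = 19, x_{25} = 24, x_{26} = 17, x_{27} = 16.
The sequence repeats with period 27.
(3124 - 0) mod 27 = 19, so x_{3124} = x_{19} = 21.

21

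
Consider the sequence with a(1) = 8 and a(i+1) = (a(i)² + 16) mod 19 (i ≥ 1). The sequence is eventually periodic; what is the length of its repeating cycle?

Computing terms: a(1) = 8, a(2) = 4, a(3) = 13, a(4) = 14, a(5) = 3, a(6) = 6, a(7) = 14.
Since a(7) = a(4) = 14, the sequence is eventually periodic: after a pre-period of length 3 it cycles with period 3.

3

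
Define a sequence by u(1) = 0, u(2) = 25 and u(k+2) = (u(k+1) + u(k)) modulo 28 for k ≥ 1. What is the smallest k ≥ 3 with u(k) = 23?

29

u(1) = 0,  u(2) = 25,  u(3) = 25,  u(4) = 22,  u(5) = 19,  u(6) = 13,  u(7) = 4,  u(8) = 17,  u(9) = 21,  u(10) = 10,  u(11) = 3,  u(12) = 13,  u(13) = 16,  u(14) = 1,  u(15) = 17,  u(16) = 18,  u(17) = 7,  u(18) = 25,  u(19) = 4,  u(20) = 1,  u(21) = 5,  u(22) = 6,  u(23) = 11,  u(24) = 17,  u(25) = 0,  u(26) = 17,  u(27) = 17,  u(28) = 6,  u(29) = 23,  u(30) = 1,  u(31) = 24,  u(32) = 25,  u(33) = 21,  u(34) = 18,  u(35) = 11,  u(36) = 1,  u(37) = 12,  u(38) = 13,  u(39) = 25,  u(40) = 10,  u(41) = 7,  u(42) = 17,  u(43) = 24,  u(44) = 13,  u(45) = 9,  u(46) = 22,  u(47) = 3,  u(48) = 25,  u(49) = 0,  u(50) = 25.
Since (u(49), u(50)) = (u(1), u(2)) = (0, 25) (two consecutive terms determine the rest), the sequence is periodic with period 48.
The value 23 first appears (with k ≥ 3) at u(29).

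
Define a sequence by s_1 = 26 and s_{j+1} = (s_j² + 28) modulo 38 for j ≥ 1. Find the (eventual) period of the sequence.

6

Listing terms: s_1 = 26, s_2 = 20, s_3 = 10, s_4 = 14, s_5 = 34, s_6 = 6, s_7 = 26.
The sequence repeats with period 6.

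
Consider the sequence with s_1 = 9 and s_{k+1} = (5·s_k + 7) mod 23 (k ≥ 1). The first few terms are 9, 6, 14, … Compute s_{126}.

7

Computing terms: s_1 = 9; s_2 = 6; s_3 = 14; s_4 = 8; s_5 = 1; s_6 = 12; s_7 = 21; s_8 = 20; s_9 = 15; s_{10} = 13; s_{11} = 3; s_{12} = 22; s_{13} = 2; s_{14} = 17; s_{15} = 0; s_{16} = 7; s_{17} = 19; s_{18} = 10; s_{19} = 11; s_{20} = 16; s_{21} = 18; s_{22} = 5; s_{23} = 9.
The sequence repeats with period 22.
So s_{126} = s_{1 + ((126-1) mod 22)} = s_{16} = 7.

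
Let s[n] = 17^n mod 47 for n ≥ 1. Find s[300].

17

Listing terms: s[1] = 17; s[2] = 7; s[3] = 25; s[4] = 2; s[5] = 34; s[6] = 14; s[7] = 3; s[8] = 4; s[9] = 21; s[10] = 28; s[11] = 6; s[12] = 8; s[13] = 42; s[14] = 9; s[15] = 12; s[16] = 16; s[17] = 37; s[18] = 18; s[19] = 24; s[20] = 32; s[21] = 27; s[22] = 36; s[23] = 1; s[24] = 17.
The sequence repeats with period 23.
(300 - 1) mod 23 = 0, so s[300] = s[1] = 17.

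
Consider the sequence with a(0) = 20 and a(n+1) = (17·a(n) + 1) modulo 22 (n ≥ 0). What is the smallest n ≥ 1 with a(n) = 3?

7

Listing terms: a(0) = 20; a(1) = 11; a(2) = 12; a(3) = 7; a(4) = 10; a(5) = 17; a(6) = 4; a(7) = 3; a(8) = 8; a(9) = 5; a(10) = 20.
Since a(10) = a(0) = 20, the sequence is periodic with period 10.
The value 3 first appears (with n ≥ 1) at a(7).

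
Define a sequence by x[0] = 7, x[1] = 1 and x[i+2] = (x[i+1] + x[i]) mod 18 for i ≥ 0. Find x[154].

We have x[0] = 7,  x[1] = 1,  x[2] = 8,  x[3] = 9,  x[4] = 17,  x[5] = 8,  x[6] = 7,  x[7] = 15,  x[8] = 4,  x[9] = 1,  x[10] = 5,  x[11] = 6,  x[12] = 11,  x[13] = 17,  x[14] = 10,  x[15] = 9,  x[16] = 1,  x[17] = 10,  x[18] = 11,  x[19] = 3,  x[20] = 14,  x[21] = 17,  x[22] = 13,  x[23] = 12,  x[24] = 7,  x[25] = 1.
Since (x[24], x[25]) = (x[0], x[1]) = (7, 1) (two consecutive terms determine the rest), the sequence is periodic with period 24.
(154 - 0) mod 24 = 10, so x[154] = x[10] = 5.

5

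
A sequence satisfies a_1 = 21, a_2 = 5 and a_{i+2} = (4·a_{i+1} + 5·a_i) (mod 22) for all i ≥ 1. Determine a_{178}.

a_1 = 21,  a_2 = 5,  a_3 = 15,  a_4 = 19,  a_5 = 19,  a_6 = 17,  a_7 = 9,  a_8 = 11,  a_9 = 1,  a_{10} = 15,  a_{11} = 21,  a_{12} = 5.
Since (a_{11}, a_{12}) = (a_1, a_2) = (21, 5) (two consecutive terms determine the rest), the sequence is periodic with period 10.
So a_{178} = a_{1 + ((178-1) mod 10)} = a_8 = 11.

11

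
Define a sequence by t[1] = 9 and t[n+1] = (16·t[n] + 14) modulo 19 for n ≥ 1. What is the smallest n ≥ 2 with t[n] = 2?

8

We have t[1] = 9,  t[2] = 6,  t[3] = 15,  t[4] = 7,  t[5] = 12,  t[6] = 16,  t[7] = 4,  t[8] = 2,  t[9] = 8,  t[10] = 9.
Since t[10] = t[1] = 9, the sequence is periodic with period 9.
The value 2 first appears (with n ≥ 2) at t[8].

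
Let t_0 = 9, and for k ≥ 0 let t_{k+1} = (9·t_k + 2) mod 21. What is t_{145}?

t_0 = 9,  t_1 = 20,  t_2 = 14,  t_3 = 2,  t_4 = 20.
Since t_4 = t_1 = 20, the sequence is eventually periodic: after a pre-period of length 1 it cycles with period 3.
For k ≥ 1, t_k depends only on (k - 1) mod 3. (145 - 1) mod 3 = 0, so t_{145} = t_1 = 20.

20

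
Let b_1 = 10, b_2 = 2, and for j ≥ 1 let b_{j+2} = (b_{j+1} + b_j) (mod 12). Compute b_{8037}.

8

Computing terms: b_1 = 10,  b_2 = 2,  b_3 = 0,  b_4 = 2,  b_5 = 2,  b_6 = 4,  b_7 = 6,  b_8 = 10,  b_9 = 4,  b_{10} = 2,  b_{11} = 6,  b_{12} = 8,  b_{13} = 2,  b_{14} = 10,  b_{15} = 0,  b_{16} = 10,  b_{17} = 10,  b_{18} = 8,  b_{19} = 6,  b_{20} = 2,  b_{21} = 8,  b_{22} = 10,  b_{23} = 6,  b_{24} = 4,  b_{25} = 10,  b_{26} = 2.
Since (b_{25}, b_{26}) = (b_1, b_2) = (10, 2) (two consecutive terms determine the rest), the sequence is periodic with period 24.
(8037 - 1) mod 24 = 20, so b_{8037} = b_{21} = 8.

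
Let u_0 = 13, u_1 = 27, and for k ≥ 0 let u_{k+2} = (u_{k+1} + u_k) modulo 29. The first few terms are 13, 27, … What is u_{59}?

9

Listing terms: u_0 = 13,  u_1 = 27,  u_2 = 11,  u_3 = 9,  u_4 = 20,  u_5 = 0,  u_6 = 20,  u_7 = 20,  u_8 = 11,  u_9 = 2,  u_{10} = 13,  u_{11} = 15,  u_{12} = 28,  u_{13} = 14,  u_{14} = 13,  u_{15} = 27.
Since (u_{14}, u_{15}) = (u_0, u_1) = (13, 27) (two consecutive terms determine the rest), the sequence is periodic with period 14.
So u_{59} = u_{0 + ((59-0) mod 14)} = u_3 = 9.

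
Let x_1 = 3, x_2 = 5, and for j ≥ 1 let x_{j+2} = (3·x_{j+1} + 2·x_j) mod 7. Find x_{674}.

5

x_1 = 3; x_2 = 5; x_3 = 0; x_4 = 3; x_5 = 2; x_6 = 5; x_7 = 5; x_8 = 4; x_9 = 1; x_{10} = 4; x_{11} = 0; x_{12} = 1; x_{13} = 3; x_{14} = 4; x_{15} = 4; x_{16} = 6; x_{17} = 5; x_{18} = 6; x_{19} = 0; x_{20} = 5; x_{21} = 1; x_{22} = 6; x_{23} = 6; x_{24} = 2; x_{25} = 4; x_{26} = 2; x_{27} = 0; x_{28} = 4; x_{29} = 5; x_{30} = 2; x_{31} = 2; x_{32} = 3; x_{33} = 6; x_{34} = 3; x_{35} = 0; x_{36} = 6; x_{37} = 4; x_{38} = 3; x_{39} = 3; x_{40} = 1; x_{41} = 2; x_{42} = 1; x_{43} = 0; x_{44} = 2; x_{45} = 6; x_{46} = 1; x_{47} = 1; x_{48} = 5; x_{49} = 3; x_{50} = 5.
Since (x_{49}, x_{50}) = (x_1, x_2) = (3, 5) (two consecutive terms determine the rest), the sequence is periodic with period 48.
(674 - 1) mod 48 = 1, so x_{674} = x_2 = 5.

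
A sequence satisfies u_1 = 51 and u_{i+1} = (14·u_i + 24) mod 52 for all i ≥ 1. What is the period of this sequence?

Computing terms: u_1 = 51, u_2 = 10, u_3 = 8, u_4 = 32, u_5 = 4, u_6 = 28, u_7 = 0, u_8 = 24, u_9 = 48, u_{10} = 20, u_{11} = 44, u_{12} = 16, u_{13} = 40, u_{14} = 12, u_{15} = 36, u_{16} = 8.
Since u_{16} = u_3 = 8, the sequence is eventually periodic: after a pre-period of length 2 it cycles with period 13.

13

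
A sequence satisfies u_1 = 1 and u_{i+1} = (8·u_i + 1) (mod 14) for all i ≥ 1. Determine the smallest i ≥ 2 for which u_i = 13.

Listing terms: u_1 = 1, u_2 = 9, u_3 = 3, u_4 = 11, u_5 = 5, u_6 = 13, u_7 = 7, u_8 = 1.
Since u_8 = u_1 = 1, the sequence is periodic with period 7.
The value 13 first appears (with i ≥ 2) at u_6.

6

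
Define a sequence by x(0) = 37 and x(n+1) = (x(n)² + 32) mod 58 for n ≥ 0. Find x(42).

x(0) = 37; x(1) = 9; x(2) = 55; x(3) = 41; x(4) = 31; x(5) = 7; x(6) = 23; x(7) = 39; x(8) = 45; x(9) = 27; x(10) = 7.
Since x(10) = x(5) = 7, the sequence is eventually periodic: after a pre-period of length 5 it cycles with period 5.
For n ≥ 5, x(n) depends only on (n - 5) mod 5. (42 - 5) mod 5 = 2, so x(42) = x(7) = 39.

39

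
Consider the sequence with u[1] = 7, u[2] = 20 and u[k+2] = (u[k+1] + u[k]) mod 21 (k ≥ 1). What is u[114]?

20

Listing terms: u[1] = 7, u[2] = 20, u[3] = 6, u[4] = 5, u[5] = 11, u[6] = 16, u[7] = 6, u[8] = 1, u[9] = 7, u[10] = 8, u[11] = 15, u[12] = 2, u[13] = 17, u[14] = 19, u[15] = 15, u[16] = 13, u[17] = 7, u[18] = 20.
The sequence repeats with period 16.
(114 - 1) mod 16 = 1, so u[114] = u[2] = 20.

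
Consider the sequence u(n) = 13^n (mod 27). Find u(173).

7

Listing terms: u(1) = 13,  u(2) = 7,  u(3) = 10,  u(4) = 22,  u(5) = 16,  u(6) = 19,  u(7) = 4,  u(8) = 25,  u(9) = 1,  u(10) = 13.
Since u(10) = u(1) = 13, the sequence is periodic with period 9.
(173 - 1) mod 9 = 1, so u(173) = u(2) = 7.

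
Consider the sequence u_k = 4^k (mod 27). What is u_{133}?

22

We have u_1 = 4, u_2 = 16, u_3 = 10, u_4 = 13, u_5 = 25, u_6 = 19, u_7 = 22, u_8 = 7, u_9 = 1, u_{10} = 4.
The sequence repeats with period 9.
So u_{133} = u_{1 + ((133-1) mod 9)} = u_7 = 22.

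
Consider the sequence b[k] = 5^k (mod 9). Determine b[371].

2

Computing terms: b[1] = 5, b[2] = 7, b[3] = 8, b[4] = 4, b[5] = 2, b[6] = 1, b[7] = 5.
Since b[7] = b[1] = 5, the sequence is periodic with period 6.
(371 - 1) mod 6 = 4, so b[371] = b[5] = 2.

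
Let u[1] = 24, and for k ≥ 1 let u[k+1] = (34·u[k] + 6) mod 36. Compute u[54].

18

u[1] = 24; u[2] = 30; u[3] = 18; u[4] = 6; u[5] = 30.
Since u[5] = u[2] = 30, the sequence is eventually periodic: after a pre-period of length 1 it cycles with period 3.
For k ≥ 2, u[k] depends only on (k - 2) mod 3. (54 - 2) mod 3 = 1, so u[54] = u[3] = 18.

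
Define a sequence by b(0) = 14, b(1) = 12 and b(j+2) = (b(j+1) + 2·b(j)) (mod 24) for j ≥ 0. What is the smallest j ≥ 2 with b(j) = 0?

4

We have b(0) = 14,  b(1) = 12,  b(2) = 16,  b(3) = 16,  b(4) = 0,  b(5) = 8,  b(6) = 8,  b(7) = 0,  b(8) = 16,  b(9) = 16.
Since (b(8), b(9)) = (b(2), b(3)) = (16, 16) (two consecutive terms determine the rest), the sequence is eventually periodic: after a pre-period of length 2 it cycles with period 6.
The value 0 first appears (with j ≥ 2) at b(4).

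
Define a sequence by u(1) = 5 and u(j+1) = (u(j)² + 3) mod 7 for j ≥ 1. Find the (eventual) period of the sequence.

Computing terms: u(1) = 5; u(2) = 0; u(3) = 3; u(4) = 5.
The sequence repeats with period 3.

3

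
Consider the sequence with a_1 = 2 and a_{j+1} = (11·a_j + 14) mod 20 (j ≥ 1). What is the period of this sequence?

10

Listing terms: a_1 = 2, a_2 = 16, a_3 = 10, a_4 = 4, a_5 = 18, a_6 = 12, a_7 = 6, a_8 = 0, a_9 = 14, a_{10} = 8, a_{11} = 2.
Since a_{11} = a_1 = 2, the sequence is periodic with period 10.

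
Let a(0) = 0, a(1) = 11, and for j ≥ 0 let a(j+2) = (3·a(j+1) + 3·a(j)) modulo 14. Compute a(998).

3

We have a(0) = 0; a(1) = 11; a(2) = 5; a(3) = 6; a(4) = 5; a(5) = 5; a(6) = 2; a(7) = 7; a(8) = 13; a(9) = 4; a(10) = 9; a(11) = 11; a(12) = 4; a(13) = 3; a(14) = 7; a(15) = 2; a(16) = 13; a(17) = 3; a(18) = 6; a(19) = 13; a(20) = 1; a(21) = 0; a(22) = 3; a(23) = 9; a(24) = 8; a(25) = 9; a(26) = 9; a(27) = 12; a(28) = 7; a(29) = 1; a(30) = 10; a(31) = 5; a(32) = 3; a(33) = 10; a(34) = 11; a(35) = 7; a(36) = 12; a(37) = 1; a(38) = 11; a(39) = 8; a(40) = 1; a(41) = 13; a(42) = 0; a(43) = 11.
The sequence repeats with period 42.
(998 - 0) mod 42 = 32, so a(998) = a(32) = 3.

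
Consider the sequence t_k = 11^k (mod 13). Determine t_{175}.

t_1 = 11, t_2 = 4, t_3 = 5, t_4 = 3, t_5 = 7, t_6 = 12, t_7 = 2, t_8 = 9, t_9 = 8, t_{10} = 10, t_{11} = 6, t_{12} = 1, t_{13} = 11.
The sequence repeats with period 12.
So t_{175} = t_{1 + ((175-1) mod 12)} = t_7 = 2.

2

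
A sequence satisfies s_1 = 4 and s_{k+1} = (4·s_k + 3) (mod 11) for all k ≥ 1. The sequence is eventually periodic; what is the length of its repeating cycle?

5

s_1 = 4,  s_2 = 8,  s_3 = 2,  s_4 = 0,  s_5 = 3,  s_6 = 4.
Since s_6 = s_1 = 4, the sequence is periodic with period 5.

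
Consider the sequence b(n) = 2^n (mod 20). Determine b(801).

12

Listing terms: b(0) = 1, b(1) = 2, b(2) = 4, b(3) = 8, b(4) = 16, b(5) = 12, b(6) = 4.
Since b(6) = b(2) = 4, the sequence is eventually periodic: after a pre-period of length 2 it cycles with period 4.
For n ≥ 2, b(n) depends only on (n - 2) mod 4. (801 - 2) mod 4 = 3, so b(801) = b(5) = 12.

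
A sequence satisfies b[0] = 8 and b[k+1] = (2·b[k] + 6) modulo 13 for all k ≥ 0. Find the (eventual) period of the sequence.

12

b[0] = 8,  b[1] = 9,  b[2] = 11,  b[3] = 2,  b[4] = 10,  b[5] = 0,  b[6] = 6,  b[7] = 5,  b[8] = 3,  b[9] = 12,  b[10] = 4,  b[11] = 1,  b[12] = 8.
Since b[12] = b[0] = 8, the sequence is periodic with period 12.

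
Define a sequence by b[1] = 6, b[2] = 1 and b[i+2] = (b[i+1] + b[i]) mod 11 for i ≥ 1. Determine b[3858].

6

Computing terms: b[1] = 6, b[2] = 1, b[3] = 7, b[4] = 8, b[5] = 4, b[6] = 1, b[7] = 5, b[8] = 6, b[9] = 0, b[10] = 6, b[11] = 6, b[12] = 1.
The sequence repeats with period 10.
So b[3858] = b[1 + ((3858-1) mod 10)] = b[8] = 6.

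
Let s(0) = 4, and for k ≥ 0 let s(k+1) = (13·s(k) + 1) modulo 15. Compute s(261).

13

s(0) = 4; s(1) = 8; s(2) = 0; s(3) = 1; s(4) = 14; s(5) = 3; s(6) = 10; s(7) = 11; s(8) = 9; s(9) = 13; s(10) = 5; s(11) = 6; s(12) = 4.
The sequence repeats with period 12.
(261 - 0) mod 12 = 9, so s(261) = s(9) = 13.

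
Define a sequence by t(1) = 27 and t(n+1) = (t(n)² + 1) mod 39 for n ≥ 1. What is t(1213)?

Computing terms: t(1) = 27; t(2) = 28; t(3) = 5; t(4) = 26; t(5) = 14; t(6) = 2; t(7) = 5.
Since t(7) = t(3) = 5, the sequence is eventually periodic: after a pre-period of length 2 it cycles with period 4.
For n ≥ 3, t(n) depends only on (n - 3) mod 4. (1213 - 3) mod 4 = 2, so t(1213) = t(5) = 14.

14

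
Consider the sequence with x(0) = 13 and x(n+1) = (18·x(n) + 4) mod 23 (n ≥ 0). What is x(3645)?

We have x(0) = 13; x(1) = 8; x(2) = 10; x(3) = 0; x(4) = 4; x(5) = 7; x(6) = 15; x(7) = 21; x(8) = 14; x(9) = 3; x(10) = 12; x(11) = 13.
Since x(11) = x(0) = 13, the sequence is periodic with period 11.
(3645 - 0) mod 11 = 4, so x(3645) = x(4) = 4.

4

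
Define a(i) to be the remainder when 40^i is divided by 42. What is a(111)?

a(0) = 1,  a(1) = 40,  a(2) = 4,  a(3) = 34,  a(4) = 16,  a(5) = 10,  a(6) = 22,  a(7) = 40.
Since a(7) = a(1) = 40, the sequence is eventually periodic: after a pre-period of length 1 it cycles with period 6.
For i ≥ 1, a(i) depends only on (i - 1) mod 6. (111 - 1) mod 6 = 2, so a(111) = a(3) = 34.

34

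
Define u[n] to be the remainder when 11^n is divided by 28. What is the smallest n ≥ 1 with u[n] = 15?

Computing terms: u[0] = 1; u[1] = 11; u[2] = 9; u[3] = 15; u[4] = 25; u[5] = 23; u[6] = 1.
The sequence repeats with period 6.
The value 15 first appears (with n ≥ 1) at u[3].

3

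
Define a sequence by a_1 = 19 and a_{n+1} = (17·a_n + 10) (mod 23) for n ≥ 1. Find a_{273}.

22

We have a_1 = 19; a_2 = 11; a_3 = 13; a_4 = 1; a_5 = 4; a_6 = 9; a_7 = 2; a_8 = 21; a_9 = 22; a_{10} = 16; a_{11} = 6; a_{12} = 20; a_{13} = 5; a_{14} = 3; a_{15} = 15; a_{16} = 12; a_{17} = 7; a_{18} = 14; a_{19} = 18; a_{20} = 17; a_{21} = 0; a_{22} = 10; a_{23} = 19.
Since a_{23} = a_1 = 19, the sequence is periodic with period 22.
(273 - 1) mod 22 = 8, so a_{273} = a_9 = 22.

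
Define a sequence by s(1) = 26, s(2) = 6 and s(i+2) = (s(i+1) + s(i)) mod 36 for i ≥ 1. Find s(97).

26

We have s(1) = 26,  s(2) = 6,  s(3) = 32,  s(4) = 2,  s(5) = 34,  s(6) = 0,  s(7) = 34,  s(8) = 34,  s(9) = 32,  s(10) = 30,  s(11) = 26,  s(12) = 20,  s(13) = 10,  s(14) = 30,  s(15) = 4,  s(16) = 34,  s(17) = 2,  s(18) = 0,  s(19) = 2,  s(20) = 2,  s(21) = 4,  s(22) = 6,  s(23) = 10,  s(24) = 16,  s(25) = 26,  s(26) = 6.
The sequence repeats with period 24.
(97 - 1) mod 24 = 0, so s(97) = s(1) = 26.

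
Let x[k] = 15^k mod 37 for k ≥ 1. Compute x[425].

Listing terms: x[1] = 15,  x[2] = 3,  x[3] = 8,  x[4] = 9,  x[5] = 24,  x[6] = 27,  x[7] = 35,  x[8] = 7,  x[9] = 31,  x[10] = 21,  x[11] = 19,  x[12] = 26,  x[13] = 20,  x[14] = 4,  x[15] = 23,  x[16] = 12,  x[17] = 32,  x[18] = 36,  x[19] = 22,  x[20] = 34,  x[21] = 29,  x[22] = 28,  x[23] = 13,  x[24] = 10,  x[25] = 2,  x[26] = 30,  x[27] = 6,  x[28] = 16,  x[29] = 18,  x[30] = 11,  x[31] = 17,  x[32] = 33,  x[33] = 14,  x[34] = 25,  x[35] = 5,  x[36] = 1,  x[37] = 15.
The sequence repeats with period 36.
(425 - 1) mod 36 = 28, so x[425] = x[29] = 18.

18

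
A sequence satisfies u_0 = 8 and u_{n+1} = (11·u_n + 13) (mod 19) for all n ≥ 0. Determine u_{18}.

We have u_0 = 8, u_1 = 6, u_2 = 3, u_3 = 8.
The sequence repeats with period 3.
(18 - 0) mod 3 = 0, so u_{18} = u_0 = 8.

8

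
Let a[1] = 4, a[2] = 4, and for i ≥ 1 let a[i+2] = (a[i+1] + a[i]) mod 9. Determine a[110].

Listing terms: a[1] = 4; a[2] = 4; a[3] = 8; a[4] = 3; a[5] = 2; a[6] = 5; a[7] = 7; a[8] = 3; a[9] = 1; a[10] = 4; a[11] = 5; a[12] = 0; a[13] = 5; a[14] = 5; a[15] = 1; a[16] = 6; a[17] = 7; a[18] = 4; a[19] = 2; a[20] = 6; a[21] = 8; a[22] = 5; a[23] = 4; a[24] = 0; a[25] = 4; a[26] = 4.
Since (a[25], a[26]) = (a[1], a[2]) = (4, 4) (two consecutive terms determine the rest), the sequence is periodic with period 24.
(110 - 1) mod 24 = 13, so a[110] = a[14] = 5.

5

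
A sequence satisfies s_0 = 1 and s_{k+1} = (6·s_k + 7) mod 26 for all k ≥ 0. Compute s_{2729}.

s_0 = 1, s_1 = 13, s_2 = 7, s_3 = 23, s_4 = 15, s_5 = 19, s_6 = 17, s_7 = 5, s_8 = 11, s_9 = 21, s_{10} = 3, s_{11} = 25, s_{12} = 1.
The sequence repeats with period 12.
So s_{2729} = s_{0 + ((2729-0) mod 12)} = s_5 = 19.

19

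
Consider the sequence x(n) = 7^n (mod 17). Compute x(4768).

1

x(1) = 7, x(2) = 15, x(3) = 3, x(4) = 4, x(5) = 11, x(6) = 9, x(7) = 12, x(8) = 16, x(9) = 10, x(10) = 2, x(11) = 14, x(12) = 13, x(13) = 6, x(14) = 8, x(15) = 5, x(16) = 1, x(17) = 7.
Since x(17) = x(1) = 7, the sequence is periodic with period 16.
(4768 - 1) mod 16 = 15, so x(4768) = x(16) = 1.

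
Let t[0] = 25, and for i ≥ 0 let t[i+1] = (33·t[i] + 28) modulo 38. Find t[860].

t[0] = 25,  t[1] = 17,  t[2] = 19,  t[3] = 9,  t[4] = 21,  t[5] = 37,  t[6] = 33,  t[7] = 15,  t[8] = 29,  t[9] = 35,  t[10] = 5,  t[11] = 3,  t[12] = 13,  t[13] = 1,  t[14] = 23,  t[15] = 27,  t[16] = 7,  t[17] = 31,  t[18] = 25.
Since t[18] = t[0] = 25, the sequence is periodic with period 18.
So t[860] = t[0 + ((860-0) mod 18)] = t[14] = 23.

23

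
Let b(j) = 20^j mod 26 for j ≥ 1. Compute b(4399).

We have b(1) = 20; b(2) = 10; b(3) = 18; b(4) = 22; b(5) = 24; b(6) = 12; b(7) = 6; b(8) = 16; b(9) = 8; b(10) = 4; b(11) = 2; b(12) = 14; b(13) = 20.
The sequence repeats with period 12.
(4399 - 1) mod 12 = 6, so b(4399) = b(7) = 6.

6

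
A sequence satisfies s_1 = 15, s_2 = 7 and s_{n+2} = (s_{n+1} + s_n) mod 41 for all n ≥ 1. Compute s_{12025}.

31

Listing terms: s_1 = 15,  s_2 = 7,  s_3 = 22,  s_4 = 29,  s_5 = 10,  s_6 = 39,  s_7 = 8,  s_8 = 6,  s_9 = 14,  s_{10} = 20,  s_{11} = 34,  s_{12} = 13,  s_{13} = 6,  s_{14} = 19,  s_{15} = 25,  s_{16} = 3,  s_{17} = 28,  s_{18} = 31,  s_{19} = 18,  s_{20} = 8,  s_{21} = 26,  s_{22} = 34,  s_{23} = 19,  s_{24} = 12,  s_{25} = 31,  s_{26} = 2,  s_{27} = 33,  s_{28} = 35,  s_{29} = 27,  s_{30} = 21,  s_{31} = 7,  s_{32} = 28,  s_{33} = 35,  s_{34} = 22,  s_{35} = 16,  s_{36} = 38,  s_{37} = 13,  s_{38} = 10,  s_{39} = 23,  s_{40} = 33,  s_{41} = 15,  s_{42} = 7.
The sequence repeats with period 40.
So s_{12025} = s_{1 + ((12025-1) mod 40)} = s_{25} = 31.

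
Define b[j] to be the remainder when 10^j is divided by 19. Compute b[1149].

8

Listing terms: b[1] = 10; b[2] = 5; b[3] = 12; b[4] = 6; b[5] = 3; b[6] = 11; b[7] = 15; b[8] = 17; b[9] = 18; b[10] = 9; b[11] = 14; b[12] = 7; b[13] = 13; b[14] = 16; b[15] = 8; b[16] = 4; b[17] = 2; b[18] = 1; b[19] = 10.
Since b[19] = b[1] = 10, the sequence is periodic with period 18.
(1149 - 1) mod 18 = 14, so b[1149] = b[15] = 8.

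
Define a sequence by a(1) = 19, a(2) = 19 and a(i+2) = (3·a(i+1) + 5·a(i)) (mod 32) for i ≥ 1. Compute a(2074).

3

Listing terms: a(1) = 19, a(2) = 19, a(3) = 24, a(4) = 7, a(5) = 13, a(6) = 10, a(7) = 31, a(8) = 15, a(9) = 8, a(10) = 3, a(11) = 17, a(12) = 2, a(13) = 27, a(14) = 27, a(15) = 24, a(16) = 15, a(17) = 5, a(18) = 26, a(19) = 7, a(20) = 23, a(21) = 8, a(22) = 11, a(23) = 9, a(24) = 18, a(25) = 3, a(26) = 3, a(27) = 24, a(28) = 23, a(29) = 29, a(30) = 10, a(31) = 15, a(32) = 31, a(33) = 8, a(34) = 19, a(35) = 1, a(36) = 2, a(37) = 11, a(38) = 11, a(39) = 24, a(40) = 31, a(41) = 21, a(42) = 26, a(43) = 23, a(44) = 7, a(45) = 8, a(46) = 27, a(47) = 25, a(48) = 18, a(49) = 19, a(50) = 19.
The sequence repeats with period 48.
So a(2074) = a(1 + ((2074-1) mod 48)) = a(10) = 3.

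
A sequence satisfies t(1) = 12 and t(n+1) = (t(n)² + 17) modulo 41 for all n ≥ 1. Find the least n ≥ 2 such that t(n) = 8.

13

We have t(1) = 12; t(2) = 38; t(3) = 26; t(4) = 37; t(5) = 33; t(6) = 40; t(7) = 18; t(8) = 13; t(9) = 22; t(10) = 9; t(11) = 16; t(12) = 27; t(13) = 8; t(14) = 40.
Since t(14) = t(6) = 40, the sequence is eventually periodic: after a pre-period of length 5 it cycles with period 8.
The value 8 first appears (with n ≥ 2) at t(13).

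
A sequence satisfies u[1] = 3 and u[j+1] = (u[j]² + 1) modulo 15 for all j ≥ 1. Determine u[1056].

11

u[1] = 3, u[2] = 10, u[3] = 11, u[4] = 2, u[5] = 5, u[6] = 11.
Since u[6] = u[3] = 11, the sequence is eventually periodic: after a pre-period of length 2 it cycles with period 3.
For j ≥ 3, u[j] depends only on (j - 3) mod 3. (1056 - 3) mod 3 = 0, so u[1056] = u[3] = 11.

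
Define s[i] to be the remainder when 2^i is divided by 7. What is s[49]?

2

Listing terms: s[0] = 1; s[1] = 2; s[2] = 4; s[3] = 1.
The sequence repeats with period 3.
(49 - 0) mod 3 = 1, so s[49] = s[1] = 2.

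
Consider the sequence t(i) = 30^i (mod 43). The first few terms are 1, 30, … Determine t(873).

2

We have t(0) = 1,  t(1) = 30,  t(2) = 40,  t(3) = 39,  t(4) = 9,  t(5) = 12,  t(6) = 16,  t(7) = 7,  t(8) = 38,  t(9) = 22,  t(10) = 15,  t(11) = 20,  t(12) = 41,  t(13) = 26,  t(14) = 6,  t(15) = 8,  t(16) = 25,  t(17) = 19,  t(18) = 11,  t(19) = 29,  t(20) = 10,  t(21) = 42,  t(22) = 13,  t(23) = 3,  t(24) = 4,  t(25) = 34,  t(26) = 31,  t(27) = 27,  t(28) = 36,  t(29) = 5,  t(30) = 21,  t(31) = 28,  t(32) = 23,  t(33) = 2,  t(34) = 17,  t(35) = 37,  t(36) = 35,  t(37) = 18,  t(38) = 24,  t(39) = 32,  t(40) = 14,  t(41) = 33,  t(42) = 1.
The sequence repeats with period 42.
So t(873) = t(0 + ((873-0) mod 42)) = t(33) = 2.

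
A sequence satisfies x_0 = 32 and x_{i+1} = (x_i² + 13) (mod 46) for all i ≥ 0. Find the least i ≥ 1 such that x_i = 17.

7

x_0 = 32,  x_1 = 25,  x_2 = 40,  x_3 = 3,  x_4 = 22,  x_5 = 37,  x_6 = 2,  x_7 = 17,  x_8 = 26,  x_9 = 45,  x_{10} = 14,  x_{11} = 25.
Since x_{11} = x_1 = 25, the sequence is eventually periodic: after a pre-period of length 1 it cycles with period 10.
The value 17 first appears (with i ≥ 1) at x_7.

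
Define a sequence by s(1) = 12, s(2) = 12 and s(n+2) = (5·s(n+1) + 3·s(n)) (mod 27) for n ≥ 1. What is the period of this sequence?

Listing terms: s(1) = 12,  s(2) = 12,  s(3) = 15,  s(4) = 3,  s(5) = 6,  s(6) = 12,  s(7) = 24,  s(8) = 21,  s(9) = 15,  s(10) = 3.
Since (s(9), s(10)) = (s(3), s(4)) = (15, 3) (two consecutive terms determine the rest), the sequence is eventually periodic: after a pre-period of length 2 it cycles with period 6.

6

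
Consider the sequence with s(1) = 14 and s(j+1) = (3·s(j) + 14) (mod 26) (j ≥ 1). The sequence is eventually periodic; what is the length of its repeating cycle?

Computing terms: s(1) = 14,  s(2) = 4,  s(3) = 0,  s(4) = 14.
The sequence repeats with period 3.

3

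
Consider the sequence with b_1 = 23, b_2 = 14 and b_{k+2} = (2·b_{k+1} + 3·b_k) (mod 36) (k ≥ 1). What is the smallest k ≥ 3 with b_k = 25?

3

We have b_1 = 23, b_2 = 14, b_3 = 25, b_4 = 20, b_5 = 7, b_6 = 2, b_7 = 25, b_8 = 20.
Since (b_7, b_8) = (b_3, b_4) = (25, 20) (two consecutive terms determine the rest), the sequence is eventually periodic: after a pre-period of length 2 it cycles with period 4.
The value 25 first appears (with k ≥ 3) at b_3.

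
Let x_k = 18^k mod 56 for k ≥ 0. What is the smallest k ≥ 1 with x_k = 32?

4

Listing terms: x_0 = 1, x_1 = 18, x_2 = 44, x_3 = 8, x_4 = 32, x_5 = 16, x_6 = 8.
Since x_6 = x_3 = 8, the sequence is eventually periodic: after a pre-period of length 3 it cycles with period 3.
The value 32 first appears (with k ≥ 1) at x_4.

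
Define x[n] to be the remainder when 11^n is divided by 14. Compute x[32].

x[0] = 1,  x[1] = 11,  x[2] = 9,  x[3] = 1.
Since x[3] = x[0] = 1, the sequence is periodic with period 3.
So x[32] = x[0 + ((32-0) mod 3)] = x[2] = 9.

9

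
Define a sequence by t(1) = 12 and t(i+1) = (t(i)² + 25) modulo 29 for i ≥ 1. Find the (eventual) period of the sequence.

6

We have t(1) = 12, t(2) = 24, t(3) = 21, t(4) = 2, t(5) = 0, t(6) = 25, t(7) = 12.
Since t(7) = t(1) = 12, the sequence is periodic with period 6.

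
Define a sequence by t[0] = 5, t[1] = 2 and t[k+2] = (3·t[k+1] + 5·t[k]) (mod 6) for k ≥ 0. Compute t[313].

We have t[0] = 5,  t[1] = 2,  t[2] = 1,  t[3] = 1,  t[4] = 2,  t[5] = 5,  t[6] = 1,  t[7] = 4,  t[8] = 5,  t[9] = 5,  t[10] = 4,  t[11] = 1,  t[12] = 5,  t[13] = 2.
The sequence repeats with period 12.
So t[313] = t[0 + ((313-0) mod 12)] = t[1] = 2.

2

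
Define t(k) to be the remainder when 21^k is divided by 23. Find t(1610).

t(0) = 1, t(1) = 21, t(2) = 4, t(3) = 15, t(4) = 16, t(5) = 14, t(6) = 18, t(7) = 10, t(8) = 3, t(9) = 17, t(10) = 12, t(11) = 22, t(12) = 2, t(13) = 19, t(14) = 8, t(15) = 7, t(16) = 9, t(17) = 5, t(18) = 13, t(19) = 20, t(20) = 6, t(21) = 11, t(22) = 1.
Since t(22) = t(0) = 1, the sequence is periodic with period 22.
So t(1610) = t(0 + ((1610-0) mod 22)) = t(4) = 16.

16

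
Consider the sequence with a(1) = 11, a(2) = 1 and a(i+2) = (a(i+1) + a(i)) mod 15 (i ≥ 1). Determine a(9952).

14

Computing terms: a(1) = 11, a(2) = 1, a(3) = 12, a(4) = 13, a(5) = 10, a(6) = 8, a(7) = 3, a(8) = 11, a(9) = 14, a(10) = 10, a(11) = 9, a(12) = 4, a(13) = 13, a(14) = 2, a(15) = 0, a(16) = 2, a(17) = 2, a(18) = 4, a(19) = 6, a(20) = 10, a(21) = 1, a(22) = 11, a(23) = 12, a(24) = 8, a(25) = 5, a(26) = 13, a(27) = 3, a(28) = 1, a(29) = 4, a(30) = 5, a(31) = 9, a(32) = 14, a(33) = 8, a(34) = 7, a(35) = 0, a(36) = 7, a(37) = 7, a(38) = 14, a(39) = 6, a(40) = 5, a(41) = 11, a(42) = 1.
Since (a(41), a(42)) = (a(1), a(2)) = (11, 1) (two consecutive terms determine the rest), the sequence is periodic with period 40.
(9952 - 1) mod 40 = 31, so a(9952) = a(32) = 14.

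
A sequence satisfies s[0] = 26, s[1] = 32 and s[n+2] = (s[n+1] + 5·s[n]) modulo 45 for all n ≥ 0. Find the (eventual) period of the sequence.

18

We have s[0] = 26,  s[1] = 32,  s[2] = 27,  s[3] = 7,  s[4] = 7,  s[5] = 42,  s[6] = 32,  s[7] = 17,  s[8] = 42,  s[9] = 37,  s[10] = 22,  s[11] = 27,  s[12] = 2,  s[13] = 2,  s[14] = 12,  s[15] = 22,  s[16] = 37,  s[17] = 12,  s[18] = 17,  s[19] = 32,  s[20] = 27.
Since (s[19], s[20]) = (s[1], s[2]) = (32, 27) (two consecutive terms determine the rest), the sequence is eventually periodic: after a pre-period of length 1 it cycles with period 18.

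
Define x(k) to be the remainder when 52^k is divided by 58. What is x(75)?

Listing terms: x(1) = 52,  x(2) = 36,  x(3) = 16,  x(4) = 20,  x(5) = 54,  x(6) = 24,  x(7) = 30,  x(8) = 52.
Since x(8) = x(1) = 52, the sequence is periodic with period 7.
(75 - 1) mod 7 = 4, so x(75) = x(5) = 54.

54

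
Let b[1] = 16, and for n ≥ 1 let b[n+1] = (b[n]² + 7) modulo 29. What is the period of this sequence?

7

b[1] = 16; b[2] = 2; b[3] = 11; b[4] = 12; b[5] = 6; b[6] = 14; b[7] = 0; b[8] = 7; b[9] = 27; b[10] = 11.
Since b[10] = b[3] = 11, the sequence is eventually periodic: after a pre-period of length 2 it cycles with period 7.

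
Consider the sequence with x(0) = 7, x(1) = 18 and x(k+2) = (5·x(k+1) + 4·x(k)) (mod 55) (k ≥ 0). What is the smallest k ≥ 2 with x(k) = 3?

We have x(0) = 7, x(1) = 18, x(2) = 8, x(3) = 2, x(4) = 42, x(5) = 53, x(6) = 48, x(7) = 12, x(8) = 32, x(9) = 43, x(10) = 13, x(11) = 17, x(12) = 27, x(13) = 38, x(14) = 23, x(15) = 47, x(16) = 52, x(17) = 8, x(18) = 28, x(19) = 7, x(20) = 37, x(21) = 48, x(22) = 3, x(23) = 42, x(24) = 2, x(25) = 13, x(26) = 18, x(27) = 32, x(28) = 12, x(29) = 23, x(30) = 53, x(31) = 27, x(32) = 17, x(33) = 28, x(34) = 43, x(35) = 52, x(36) = 47, x(37) = 3, x(38) = 38, x(39) = 37, x(40) = 7, x(41) = 18.
The sequence repeats with period 40.
The value 3 first appears (with k ≥ 2) at x(22).

22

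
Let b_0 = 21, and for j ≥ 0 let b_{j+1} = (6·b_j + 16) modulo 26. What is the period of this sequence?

b_0 = 21; b_1 = 12; b_2 = 10; b_3 = 24; b_4 = 4; b_5 = 14; b_6 = 22; b_7 = 18; b_8 = 20; b_9 = 6; b_{10} = 0; b_{11} = 16; b_{12} = 8; b_{13} = 12.
Since b_{13} = b_1 = 12, the sequence is eventually periodic: after a pre-period of length 1 it cycles with period 12.

12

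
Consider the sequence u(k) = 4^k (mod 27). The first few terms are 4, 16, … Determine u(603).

1

Listing terms: u(1) = 4,  u(2) = 16,  u(3) = 10,  u(4) = 13,  u(5) = 25,  u(6) = 19,  u(7) = 22,  u(8) = 7,  u(9) = 1,  u(10) = 4.
Since u(10) = u(1) = 4, the sequence is periodic with period 9.
So u(603) = u(1 + ((603-1) mod 9)) = u(9) = 1.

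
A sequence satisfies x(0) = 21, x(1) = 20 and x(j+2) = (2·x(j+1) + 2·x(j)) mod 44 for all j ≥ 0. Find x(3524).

x(0) = 21; x(1) = 20; x(2) = 38; x(3) = 28; x(4) = 0; x(5) = 12; x(6) = 24; x(7) = 28; x(8) = 16; x(9) = 0; x(10) = 32; x(11) = 20; x(12) = 16; x(13) = 28; x(14) = 0.
Since (x(13), x(14)) = (x(3), x(4)) = (28, 0) (two consecutive terms determine the rest), the sequence is eventually periodic: after a pre-period of length 3 it cycles with period 10.
For j ≥ 3, x(j) depends only on (j - 3) mod 10. (3524 - 3) mod 10 = 1, so x(3524) = x(4) = 0.

0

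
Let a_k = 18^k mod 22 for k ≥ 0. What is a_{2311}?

18

a_0 = 1,  a_1 = 18,  a_2 = 16,  a_3 = 2,  a_4 = 14,  a_5 = 10,  a_6 = 4,  a_7 = 6,  a_8 = 20,  a_9 = 8,  a_{10} = 12,  a_{11} = 18.
Since a_{11} = a_1 = 18, the sequence is eventually periodic: after a pre-period of length 1 it cycles with period 10.
For k ≥ 1, a_k depends only on (k - 1) mod 10. (2311 - 1) mod 10 = 0, so a_{2311} = a_1 = 18.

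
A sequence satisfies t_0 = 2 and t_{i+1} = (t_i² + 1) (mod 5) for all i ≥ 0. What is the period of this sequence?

t_0 = 2, t_1 = 0, t_2 = 1, t_3 = 2.
The sequence repeats with period 3.

3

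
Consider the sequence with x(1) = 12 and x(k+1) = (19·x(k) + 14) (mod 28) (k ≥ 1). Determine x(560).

Computing terms: x(1) = 12, x(2) = 18, x(3) = 20, x(4) = 2, x(5) = 24, x(6) = 22, x(7) = 12.
The sequence repeats with period 6.
So x(560) = x(1 + ((560-1) mod 6)) = x(2) = 18.

18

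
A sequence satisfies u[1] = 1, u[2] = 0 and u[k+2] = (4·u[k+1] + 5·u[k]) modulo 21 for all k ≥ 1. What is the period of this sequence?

6

Computing terms: u[1] = 1; u[2] = 0; u[3] = 5; u[4] = 20; u[5] = 0; u[6] = 16; u[7] = 1; u[8] = 0.
The sequence repeats with period 6.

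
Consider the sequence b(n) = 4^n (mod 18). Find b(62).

16

b(1) = 4, b(2) = 16, b(3) = 10, b(4) = 4.
Since b(4) = b(1) = 4, the sequence is periodic with period 3.
(62 - 1) mod 3 = 1, so b(62) = b(2) = 16.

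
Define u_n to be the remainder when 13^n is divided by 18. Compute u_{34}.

u_1 = 13; u_2 = 7; u_3 = 1; u_4 = 13.
The sequence repeats with period 3.
(34 - 1) mod 3 = 0, so u_{34} = u_1 = 13.

13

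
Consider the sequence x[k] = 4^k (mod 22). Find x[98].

x[1] = 4,  x[2] = 16,  x[3] = 20,  x[4] = 14,  x[5] = 12,  x[6] = 4.
Since x[6] = x[1] = 4, the sequence is periodic with period 5.
So x[98] = x[1 + ((98-1) mod 5)] = x[3] = 20.

20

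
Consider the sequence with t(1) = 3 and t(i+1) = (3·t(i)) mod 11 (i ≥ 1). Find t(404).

t(1) = 3, t(2) = 9, t(3) = 5, t(4) = 4, t(5) = 1, t(6) = 3.
The sequence repeats with period 5.
So t(404) = t(1 + ((404-1) mod 5)) = t(4) = 4.

4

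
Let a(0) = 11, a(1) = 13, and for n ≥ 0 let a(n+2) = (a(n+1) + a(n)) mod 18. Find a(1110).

Listing terms: a(0) = 11; a(1) = 13; a(2) = 6; a(3) = 1; a(4) = 7; a(5) = 8; a(6) = 15; a(7) = 5; a(8) = 2; a(9) = 7; a(10) = 9; a(11) = 16; a(12) = 7; a(13) = 5; a(14) = 12; a(15) = 17; a(16) = 11; a(17) = 10; a(18) = 3; a(19) = 13; a(20) = 16; a(21) = 11; a(22) = 9; a(23) = 2; a(24) = 11; a(25) = 13.
Since (a(24), a(25)) = (a(0), a(1)) = (11, 13) (two consecutive terms determine the rest), the sequence is periodic with period 24.
So a(1110) = a(0 + ((1110-0) mod 24)) = a(6) = 15.

15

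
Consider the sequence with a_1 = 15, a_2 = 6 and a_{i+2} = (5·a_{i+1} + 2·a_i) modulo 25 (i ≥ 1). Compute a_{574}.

9

We have a_1 = 15, a_2 = 6, a_3 = 10, a_4 = 12, a_5 = 5, a_6 = 24, a_7 = 5, a_8 = 23, a_9 = 0, a_{10} = 21, a_{11} = 5, a_{12} = 17, a_{13} = 20, a_{14} = 9, a_{15} = 10, a_{16} = 18, a_{17} = 10, a_{18} = 11, a_{19} = 0, a_{20} = 22, a_{21} = 10, a_{22} = 19, a_{23} = 15, a_{24} = 13, a_{25} = 20, a_{26} = 1, a_{27} = 20, a_{28} = 2, a_{29} = 0, a_{30} = 4, a_{31} = 20, a_{32} = 8, a_{33} = 5, a_{34} = 16, a_{35} = 15, a_{36} = 7, a_{37} = 15, a_{38} = 14, a_{39} = 0, a_{40} = 3, a_{41} = 15, a_{42} = 6.
The sequence repeats with period 40.
(574 - 1) mod 40 = 13, so a_{574} = a_{14} = 9.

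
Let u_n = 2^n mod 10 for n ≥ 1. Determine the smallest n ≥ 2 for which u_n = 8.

Listing terms: u_1 = 2,  u_2 = 4,  u_3 = 8,  u_4 = 6,  u_5 = 2.
The sequence repeats with period 4.
The value 8 first appears (with n ≥ 2) at u_3.

3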